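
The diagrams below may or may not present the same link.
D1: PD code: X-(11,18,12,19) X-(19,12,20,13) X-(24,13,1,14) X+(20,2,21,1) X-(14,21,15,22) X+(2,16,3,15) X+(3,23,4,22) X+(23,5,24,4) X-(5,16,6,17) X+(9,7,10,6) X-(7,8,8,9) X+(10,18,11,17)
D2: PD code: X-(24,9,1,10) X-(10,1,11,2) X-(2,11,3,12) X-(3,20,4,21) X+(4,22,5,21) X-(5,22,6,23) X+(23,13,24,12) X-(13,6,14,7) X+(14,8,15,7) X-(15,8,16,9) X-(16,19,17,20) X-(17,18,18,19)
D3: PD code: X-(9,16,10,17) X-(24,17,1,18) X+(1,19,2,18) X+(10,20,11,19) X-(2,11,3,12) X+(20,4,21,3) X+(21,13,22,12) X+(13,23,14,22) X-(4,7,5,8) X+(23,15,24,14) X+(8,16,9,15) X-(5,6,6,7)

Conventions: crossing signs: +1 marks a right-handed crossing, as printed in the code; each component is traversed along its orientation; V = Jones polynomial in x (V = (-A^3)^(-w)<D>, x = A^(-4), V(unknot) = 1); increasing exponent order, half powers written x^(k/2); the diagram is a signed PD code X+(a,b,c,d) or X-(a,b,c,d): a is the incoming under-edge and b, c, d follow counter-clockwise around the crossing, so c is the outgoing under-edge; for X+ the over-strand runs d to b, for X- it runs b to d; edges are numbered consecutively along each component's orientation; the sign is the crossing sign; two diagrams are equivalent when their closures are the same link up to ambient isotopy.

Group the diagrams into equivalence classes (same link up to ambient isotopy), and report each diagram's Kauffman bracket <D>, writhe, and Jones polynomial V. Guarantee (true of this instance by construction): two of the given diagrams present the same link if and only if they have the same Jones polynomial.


classes: {D1} | {D2} | {D3}
V(D1) = -x^-3 + 2x^-2 - 2x^-1 + 3 - 2x + 2x^2 - x^3  [12 crossings, <D> = -A^-12 + 2A^-8 - 2A^-4 + 3 - 2A^4 + 2A^8 - A^12, w = 0]
V(D2) = -x^-6 + x^-5 - x^-4 + 2x^-3 - x^-2 + x^-1  [12 crossings, <D> = A^-14 - A^-10 + 2A^-6 - A^-2 + A^2 - A^6, w = -6]
V(D3) = x - x^2 + 2x^3 - x^4 + x^5 - x^6  [12 crossings, <D> = -A^-18 + A^-14 - A^-10 + 2A^-6 - A^-2 + A^2, w = +2]
note: 3 classes among 3 diagrams; unequal V(x) rules out equality


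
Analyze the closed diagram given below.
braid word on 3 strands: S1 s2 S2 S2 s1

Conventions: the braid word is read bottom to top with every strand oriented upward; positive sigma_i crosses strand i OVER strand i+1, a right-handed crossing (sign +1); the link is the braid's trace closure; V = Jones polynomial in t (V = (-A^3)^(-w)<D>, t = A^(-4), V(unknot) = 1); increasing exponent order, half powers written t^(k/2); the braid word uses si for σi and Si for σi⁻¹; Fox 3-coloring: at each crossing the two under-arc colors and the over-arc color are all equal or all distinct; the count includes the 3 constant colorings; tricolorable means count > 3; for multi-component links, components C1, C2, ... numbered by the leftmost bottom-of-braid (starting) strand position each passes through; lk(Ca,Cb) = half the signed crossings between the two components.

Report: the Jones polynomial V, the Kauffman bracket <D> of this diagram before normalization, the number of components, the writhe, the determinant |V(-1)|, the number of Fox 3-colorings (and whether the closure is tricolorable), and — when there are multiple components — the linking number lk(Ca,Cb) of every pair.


V = -t^(-1/2) - t^(1/2)
<D> = A^-5 + A^-1 (w = -1)
2 components over 5 crossings, w = -1
lk(C1,C2): 0
9 Fox colorings among 3^6, |V(-1)| = 0: tricolorable
why: the word shrinks to σ1⁻¹ σ2⁻¹ σ1 after cancelling


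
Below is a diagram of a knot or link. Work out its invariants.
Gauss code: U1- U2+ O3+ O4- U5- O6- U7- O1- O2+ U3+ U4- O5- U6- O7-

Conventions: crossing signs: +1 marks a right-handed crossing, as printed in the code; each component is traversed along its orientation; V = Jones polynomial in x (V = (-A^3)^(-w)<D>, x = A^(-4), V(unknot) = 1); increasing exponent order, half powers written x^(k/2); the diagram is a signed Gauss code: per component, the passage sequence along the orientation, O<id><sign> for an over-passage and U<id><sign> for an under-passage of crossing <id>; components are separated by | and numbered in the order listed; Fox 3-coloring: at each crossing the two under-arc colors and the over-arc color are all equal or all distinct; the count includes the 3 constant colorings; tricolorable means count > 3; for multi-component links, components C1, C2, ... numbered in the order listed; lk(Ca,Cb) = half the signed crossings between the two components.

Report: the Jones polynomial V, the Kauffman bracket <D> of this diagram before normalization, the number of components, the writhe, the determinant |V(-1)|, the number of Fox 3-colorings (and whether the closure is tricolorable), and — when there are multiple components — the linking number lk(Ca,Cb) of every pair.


Jones polynomial: V(x) = -x^-4 + x^-3 + x^-1
<D> = -A^-5 - A^3 + A^7; writhe -3
components 1, writhe -3 (7 crossings)
3-colorings: 9 of 3^7, det 3 — tricolorable
note: w = -3 (over 7 crossings) is diagram-only; (-A^3)^(3) removes it from V


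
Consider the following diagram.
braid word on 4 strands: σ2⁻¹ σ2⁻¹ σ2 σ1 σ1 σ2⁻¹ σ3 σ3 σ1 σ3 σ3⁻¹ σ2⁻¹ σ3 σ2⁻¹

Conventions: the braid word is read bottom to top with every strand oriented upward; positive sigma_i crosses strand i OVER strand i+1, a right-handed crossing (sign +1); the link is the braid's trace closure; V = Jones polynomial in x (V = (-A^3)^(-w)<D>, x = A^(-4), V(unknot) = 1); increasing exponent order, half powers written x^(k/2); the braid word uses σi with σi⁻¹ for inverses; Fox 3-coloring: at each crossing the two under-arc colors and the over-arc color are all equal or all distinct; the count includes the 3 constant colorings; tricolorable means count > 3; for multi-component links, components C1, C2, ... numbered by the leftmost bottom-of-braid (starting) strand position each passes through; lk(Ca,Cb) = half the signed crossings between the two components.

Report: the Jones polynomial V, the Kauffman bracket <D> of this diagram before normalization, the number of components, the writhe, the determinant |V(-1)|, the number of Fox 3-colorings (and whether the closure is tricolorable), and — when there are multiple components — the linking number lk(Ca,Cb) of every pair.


V(x) = -x^(-7/2) + 3x^(-5/2) - 6x^(-3/2) + 9x^(-1/2) - 13x^(1/2) + 13x^(3/2) - 13x^(5/2) + 10x^(7/2) - 7x^(9/2) + 4x^(11/2) - x^(13/2)
bracket: -A^-20 + 4A^-16 - 7A^-12 + 10A^-8 - 13A^-4 + 13 - 13A^4 + 9A^8 - 6A^12 + 3A^16 - A^20, w = +2
2 components, writhe +2, over 14 crossings
lk(C1,C2) = 0
det 80, colorings 3 of 3^14 — not tricolorable
observation: the word shrinks to σ2⁻¹ σ1 σ1 σ2⁻¹ σ3 σ3 σ1 σ2⁻¹ σ3 σ2⁻¹ after cancelling


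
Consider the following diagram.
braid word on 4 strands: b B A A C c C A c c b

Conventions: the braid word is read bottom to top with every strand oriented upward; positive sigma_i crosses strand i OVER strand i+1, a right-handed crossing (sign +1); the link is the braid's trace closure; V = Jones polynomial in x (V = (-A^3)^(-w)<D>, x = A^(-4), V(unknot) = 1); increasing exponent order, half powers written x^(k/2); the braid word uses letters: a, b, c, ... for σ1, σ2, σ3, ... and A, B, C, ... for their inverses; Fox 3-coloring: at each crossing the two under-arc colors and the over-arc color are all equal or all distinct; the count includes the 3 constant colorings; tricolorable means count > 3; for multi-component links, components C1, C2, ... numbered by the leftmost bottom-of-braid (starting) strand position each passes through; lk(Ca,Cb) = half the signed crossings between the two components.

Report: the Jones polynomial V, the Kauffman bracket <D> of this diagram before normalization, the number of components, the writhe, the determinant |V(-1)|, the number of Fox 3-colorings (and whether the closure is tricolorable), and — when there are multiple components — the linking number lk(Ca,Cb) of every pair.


V(x) = -x^-4 + x^-3 + x^-1
bracket: -A - A^9 + A^13, w = -1
1 component, writhe -1, over 11 crossings
det 3, colorings 9 of 3^11 — tricolorable
observation: V spans 3 powers of x: at least 3 crossings in any diagram


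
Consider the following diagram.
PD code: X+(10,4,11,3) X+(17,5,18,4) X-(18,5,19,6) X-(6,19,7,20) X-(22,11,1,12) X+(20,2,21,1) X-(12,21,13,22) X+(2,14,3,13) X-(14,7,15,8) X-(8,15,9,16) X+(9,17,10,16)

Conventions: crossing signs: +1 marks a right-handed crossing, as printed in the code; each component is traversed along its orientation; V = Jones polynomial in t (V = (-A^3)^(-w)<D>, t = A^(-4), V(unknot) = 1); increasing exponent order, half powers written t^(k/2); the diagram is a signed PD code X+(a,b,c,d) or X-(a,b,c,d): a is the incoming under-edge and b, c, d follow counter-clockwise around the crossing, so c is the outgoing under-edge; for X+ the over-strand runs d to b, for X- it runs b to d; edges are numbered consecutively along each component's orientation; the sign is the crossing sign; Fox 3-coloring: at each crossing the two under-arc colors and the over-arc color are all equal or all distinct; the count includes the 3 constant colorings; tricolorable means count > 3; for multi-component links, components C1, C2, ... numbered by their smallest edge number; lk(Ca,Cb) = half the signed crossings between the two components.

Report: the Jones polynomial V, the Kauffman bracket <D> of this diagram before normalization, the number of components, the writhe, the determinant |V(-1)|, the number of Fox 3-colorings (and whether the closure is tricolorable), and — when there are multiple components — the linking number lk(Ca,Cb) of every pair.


V(t) = t^-4 - 2t^-3 + 3t^-2 - 4t^-1 + 4 - 3t + 3t^2 - t^3
bracket: A^-15 - 3A^-11 + 3A^-7 - 4A^-3 + 4A - 3A^5 + 2A^9 - A^13, w = -1
1 component, writhe -1, over 11 crossings
det 21, colorings 9 of 3^11 — tricolorable
observation: det 21 = |V(-1)|; divisible by 3, so tricolorable


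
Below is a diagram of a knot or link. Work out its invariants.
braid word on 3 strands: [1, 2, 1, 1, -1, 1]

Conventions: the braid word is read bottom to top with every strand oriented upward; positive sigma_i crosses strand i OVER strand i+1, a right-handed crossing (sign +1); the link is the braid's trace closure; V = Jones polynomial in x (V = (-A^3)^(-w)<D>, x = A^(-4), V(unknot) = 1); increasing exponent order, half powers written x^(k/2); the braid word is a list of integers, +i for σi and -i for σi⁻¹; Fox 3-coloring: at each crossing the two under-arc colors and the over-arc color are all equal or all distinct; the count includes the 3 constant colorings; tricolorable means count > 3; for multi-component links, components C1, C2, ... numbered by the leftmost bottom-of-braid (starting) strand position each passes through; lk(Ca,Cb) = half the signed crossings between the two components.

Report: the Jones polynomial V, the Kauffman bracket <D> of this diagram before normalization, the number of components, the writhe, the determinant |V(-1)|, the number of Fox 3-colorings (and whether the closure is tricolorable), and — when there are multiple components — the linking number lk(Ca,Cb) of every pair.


V(x) = x + x^3 - x^4
bracket: -A^-4 + 1 + A^8, w = +4
1 component, writhe +4, over 6 crossings
det 3, colorings 9 of 3^6 — tricolorable
observation: |V(-1)| = 3: so tricolorable, since 3 divides 3


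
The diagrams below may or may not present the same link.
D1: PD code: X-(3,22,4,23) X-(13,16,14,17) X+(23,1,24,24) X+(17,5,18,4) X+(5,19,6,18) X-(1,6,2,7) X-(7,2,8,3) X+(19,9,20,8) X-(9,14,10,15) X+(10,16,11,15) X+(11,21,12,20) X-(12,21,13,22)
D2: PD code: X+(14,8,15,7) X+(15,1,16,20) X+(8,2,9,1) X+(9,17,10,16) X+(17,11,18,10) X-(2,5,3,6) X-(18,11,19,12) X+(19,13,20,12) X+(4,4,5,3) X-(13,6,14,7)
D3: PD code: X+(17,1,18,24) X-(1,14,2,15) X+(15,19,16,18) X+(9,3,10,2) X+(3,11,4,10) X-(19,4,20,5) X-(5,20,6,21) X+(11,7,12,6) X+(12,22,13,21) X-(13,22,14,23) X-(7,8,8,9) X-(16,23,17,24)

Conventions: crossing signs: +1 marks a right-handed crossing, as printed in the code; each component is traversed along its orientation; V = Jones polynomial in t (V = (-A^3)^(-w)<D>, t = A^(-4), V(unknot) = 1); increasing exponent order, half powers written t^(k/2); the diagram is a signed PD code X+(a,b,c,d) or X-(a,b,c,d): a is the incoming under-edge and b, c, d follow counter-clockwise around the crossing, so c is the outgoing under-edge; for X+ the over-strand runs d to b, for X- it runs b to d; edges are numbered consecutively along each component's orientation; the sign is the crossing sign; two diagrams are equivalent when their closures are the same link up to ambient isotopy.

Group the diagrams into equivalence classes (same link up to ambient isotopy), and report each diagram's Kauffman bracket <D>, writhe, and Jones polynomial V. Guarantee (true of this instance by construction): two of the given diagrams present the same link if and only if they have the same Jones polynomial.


classes: {D1, D3} | {D2}
V(D1) = -t^-3 + 2t^-2 - 2t^-1 + 3 - 2t + 2t^2 - t^3  [12 crossings, <D> = -A^-12 + 2A^-8 - 2A^-4 + 3 - 2A^4 + 2A^8 - A^12, w = 0]
V(D2) = t + t^3 - t^4  [10 crossings, <D> = -A^-4 + 1 + A^8, w = +4]
V(D3) = -t^-3 + 2t^-2 - 2t^-1 + 3 - 2t + 2t^2 - t^3  (w 0, c 12, <D> = -A^-12 + 2A^-8 - 2A^-4 + 3 - 2A^4 + 2A^8 - A^12)
insight: 2 values of V(t) split the 3 diagrams


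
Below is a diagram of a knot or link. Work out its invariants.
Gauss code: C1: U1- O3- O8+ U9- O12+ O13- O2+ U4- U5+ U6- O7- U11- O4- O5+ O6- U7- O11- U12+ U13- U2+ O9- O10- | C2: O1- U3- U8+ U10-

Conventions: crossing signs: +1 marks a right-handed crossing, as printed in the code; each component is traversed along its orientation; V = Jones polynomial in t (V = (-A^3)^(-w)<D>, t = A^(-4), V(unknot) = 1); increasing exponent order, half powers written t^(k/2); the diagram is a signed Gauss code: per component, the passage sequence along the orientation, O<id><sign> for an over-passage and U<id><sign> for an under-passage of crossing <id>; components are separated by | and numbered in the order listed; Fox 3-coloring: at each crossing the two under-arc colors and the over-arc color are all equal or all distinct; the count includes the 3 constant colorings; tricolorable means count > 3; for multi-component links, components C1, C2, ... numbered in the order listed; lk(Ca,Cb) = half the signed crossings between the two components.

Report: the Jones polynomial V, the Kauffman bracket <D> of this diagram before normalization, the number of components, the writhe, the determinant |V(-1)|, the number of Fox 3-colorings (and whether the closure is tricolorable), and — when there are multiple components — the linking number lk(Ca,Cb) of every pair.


V = t^(-13/2) - t^(-11/2) + t^(-9/2) - 2t^(-7/2) - t^(-3/2)
<D> = A^-9 + 2A^-1 - A^3 + A^7 - A^11 (w = -5)
2 components over 13 crossings, w = -5
lk(C1,C2): -1
9 Fox colorings among 3^13, |V(-1)| = 6: tricolorable
why: the span of V is 5, within the link bound 13 + 2 - 1


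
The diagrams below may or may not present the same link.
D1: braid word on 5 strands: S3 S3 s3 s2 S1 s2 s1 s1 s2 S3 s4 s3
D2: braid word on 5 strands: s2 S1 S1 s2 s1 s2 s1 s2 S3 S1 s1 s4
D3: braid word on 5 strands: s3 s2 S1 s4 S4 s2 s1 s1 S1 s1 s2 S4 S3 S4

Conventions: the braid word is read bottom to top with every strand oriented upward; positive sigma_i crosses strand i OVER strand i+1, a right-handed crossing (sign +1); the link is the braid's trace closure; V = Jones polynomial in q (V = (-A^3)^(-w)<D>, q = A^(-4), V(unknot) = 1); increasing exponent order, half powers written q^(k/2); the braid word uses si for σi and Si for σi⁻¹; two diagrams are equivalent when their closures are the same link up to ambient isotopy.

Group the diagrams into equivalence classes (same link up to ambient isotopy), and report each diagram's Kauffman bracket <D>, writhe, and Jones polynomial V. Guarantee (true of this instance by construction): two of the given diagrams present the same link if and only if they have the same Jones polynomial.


classes: {D1, D2, D3}
V(D1) = q - q^2 + 2q^3 - q^4 + q^5 - q^6  [12 crossings, <D> = -A^-12 + A^-8 - A^-4 + 2 - A^4 + A^8, w = +4]
V(D2) = q - q^2 + 2q^3 - q^4 + q^5 - q^6  (w +4, c 12, <D> = -A^-12 + A^-8 - A^-4 + 2 - A^4 + A^8)
V(D3) = q - q^2 + 2q^3 - q^4 + q^5 - q^6  (w +2, c 14, <D> = -A^-18 + A^-14 - A^-10 + 2A^-6 - A^-2 + A^2)
insight: all 3 diagrams share one V(q), hence one class


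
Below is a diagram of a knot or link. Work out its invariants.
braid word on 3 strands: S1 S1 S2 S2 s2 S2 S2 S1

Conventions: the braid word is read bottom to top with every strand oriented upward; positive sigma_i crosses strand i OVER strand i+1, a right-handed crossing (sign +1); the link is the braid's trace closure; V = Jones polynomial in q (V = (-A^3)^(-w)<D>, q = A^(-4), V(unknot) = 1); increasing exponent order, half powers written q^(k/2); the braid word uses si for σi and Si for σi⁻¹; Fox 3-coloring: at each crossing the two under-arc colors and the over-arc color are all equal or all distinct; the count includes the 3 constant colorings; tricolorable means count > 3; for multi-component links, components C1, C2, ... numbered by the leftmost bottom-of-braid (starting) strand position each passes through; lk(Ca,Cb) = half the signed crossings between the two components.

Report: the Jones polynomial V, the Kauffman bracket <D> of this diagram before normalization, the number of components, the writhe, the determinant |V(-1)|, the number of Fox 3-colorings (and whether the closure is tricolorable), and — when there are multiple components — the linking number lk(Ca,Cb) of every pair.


Jones polynomial: V(q) = q^-8 - 2q^-7 + q^-6 - 2q^-5 + 2q^-4 + q^-2
<D> = A^-10 + 2A^-2 - 2A^2 + A^6 - 2A^10 + A^14; writhe -6
components 1, writhe -6 (8 crossings)
3-colorings: 27 of 3^8, det 9 — tricolorable
note: the word shrinks to σ1⁻¹ σ1⁻¹ σ2⁻¹ σ2⁻¹ σ2⁻¹ σ1⁻¹ after cancelling


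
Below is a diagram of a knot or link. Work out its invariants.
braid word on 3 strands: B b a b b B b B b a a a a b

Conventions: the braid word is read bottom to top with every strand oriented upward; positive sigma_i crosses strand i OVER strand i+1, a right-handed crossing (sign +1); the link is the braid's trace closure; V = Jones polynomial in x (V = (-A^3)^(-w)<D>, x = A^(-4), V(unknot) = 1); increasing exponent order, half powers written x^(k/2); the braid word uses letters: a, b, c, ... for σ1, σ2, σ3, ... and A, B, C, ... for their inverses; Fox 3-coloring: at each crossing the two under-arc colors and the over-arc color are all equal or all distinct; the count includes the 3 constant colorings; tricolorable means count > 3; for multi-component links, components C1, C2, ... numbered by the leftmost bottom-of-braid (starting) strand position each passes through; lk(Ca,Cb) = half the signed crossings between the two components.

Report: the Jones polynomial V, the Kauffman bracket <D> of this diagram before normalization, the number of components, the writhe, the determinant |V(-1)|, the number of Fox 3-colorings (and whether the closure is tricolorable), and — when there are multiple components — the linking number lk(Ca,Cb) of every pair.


V = x^3 + x^5 - x^6 + x^7 - x^8 + x^9 - x^10
<D> = -A^-16 + A^-12 - A^-8 + A^-4 - 1 + A^4 + A^12 (w = +8)
1 component over 14 crossings, w = +8
3 Fox colorings among 3^14, |V(-1)| = 7: not tricolorable
why: |V(-1)| = 7: so not tricolorable, since 3 does not divide 7


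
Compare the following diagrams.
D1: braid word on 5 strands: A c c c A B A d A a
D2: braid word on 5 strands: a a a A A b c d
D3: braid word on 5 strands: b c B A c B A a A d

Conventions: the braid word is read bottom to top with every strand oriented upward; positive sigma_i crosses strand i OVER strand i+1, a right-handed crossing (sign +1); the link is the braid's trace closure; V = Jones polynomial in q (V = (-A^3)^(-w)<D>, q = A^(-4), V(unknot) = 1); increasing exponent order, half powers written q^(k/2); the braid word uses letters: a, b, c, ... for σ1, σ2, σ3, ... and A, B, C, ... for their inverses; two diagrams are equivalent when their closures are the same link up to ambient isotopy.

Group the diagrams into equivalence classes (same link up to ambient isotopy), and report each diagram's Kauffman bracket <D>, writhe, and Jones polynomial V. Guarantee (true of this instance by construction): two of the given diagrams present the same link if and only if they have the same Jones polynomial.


equivalence classes: {D1} | {D2} | {D3}
D1 (bracket -A^-12 + A^-8 - A^-4 + 3 - A^4 + A^8 - A^12; 10 crossings at w = 0): V = -q^-3 + q^-2 - q^-1 + 3 - q + q^2 - q^3
D2 (bracket A^12; 8 crossings at w = +4): V = 1
V(D3) = q^-2 - q^-1 + 1 - q + q^2  [10 crossings, <D> = A^-8 - A^-4 + 1 - A^4 + A^8, w = 0]
key observation: 3 classes among 3 diagrams; unequal V(q) rules out equality


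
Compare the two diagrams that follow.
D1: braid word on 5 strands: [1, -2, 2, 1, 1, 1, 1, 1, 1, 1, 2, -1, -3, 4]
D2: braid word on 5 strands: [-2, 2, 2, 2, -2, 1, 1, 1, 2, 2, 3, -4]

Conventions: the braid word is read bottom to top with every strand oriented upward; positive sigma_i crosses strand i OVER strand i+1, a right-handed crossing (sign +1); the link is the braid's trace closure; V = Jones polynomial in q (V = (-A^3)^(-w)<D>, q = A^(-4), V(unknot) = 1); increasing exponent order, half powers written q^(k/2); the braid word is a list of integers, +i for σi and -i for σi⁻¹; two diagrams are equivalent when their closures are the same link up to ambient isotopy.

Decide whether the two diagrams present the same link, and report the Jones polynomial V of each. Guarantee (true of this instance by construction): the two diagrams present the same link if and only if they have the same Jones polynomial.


same link: no
V(D1) = q^3 + q^5 - q^6 + q^7 - q^8 + q^9 - q^10  [14 crossings, <D> = -A^-16 + A^-12 - A^-8 + A^-4 - 1 + A^4 + A^12, w = +8]
V(D2) = q^2 + 2q^4 - 2q^5 + q^6 - 2q^7 + q^8  [12 crossings, <D> = A^-14 - 2A^-10 + A^-6 - 2A^-2 + 2A^2 + A^10, w = +6]
insight: comparing 2 Jones polynomials yields 2 groups


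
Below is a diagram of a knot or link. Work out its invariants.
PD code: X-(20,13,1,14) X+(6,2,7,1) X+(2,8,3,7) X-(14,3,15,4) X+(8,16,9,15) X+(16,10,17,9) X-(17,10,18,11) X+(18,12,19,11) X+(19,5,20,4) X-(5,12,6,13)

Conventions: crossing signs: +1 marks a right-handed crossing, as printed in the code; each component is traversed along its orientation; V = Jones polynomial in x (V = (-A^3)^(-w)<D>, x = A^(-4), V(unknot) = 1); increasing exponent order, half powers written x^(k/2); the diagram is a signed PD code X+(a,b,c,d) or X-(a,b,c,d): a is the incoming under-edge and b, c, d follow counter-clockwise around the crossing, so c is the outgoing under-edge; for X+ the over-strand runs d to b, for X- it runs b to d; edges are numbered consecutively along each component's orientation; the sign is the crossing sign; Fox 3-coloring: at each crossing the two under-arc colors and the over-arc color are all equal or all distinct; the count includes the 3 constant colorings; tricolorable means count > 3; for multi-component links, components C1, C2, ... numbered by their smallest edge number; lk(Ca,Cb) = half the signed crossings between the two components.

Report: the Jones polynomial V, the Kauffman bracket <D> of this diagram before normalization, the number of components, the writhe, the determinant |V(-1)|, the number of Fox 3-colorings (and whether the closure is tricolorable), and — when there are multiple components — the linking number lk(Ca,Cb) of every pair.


Jones polynomial: V(x) = x^-1 - 1 + 2x - 2x^2 + 2x^3 - 2x^4 + x^5
<D> = A^-14 - 2A^-10 + 2A^-6 - 2A^-2 + 2A^2 - A^6 + A^10; writhe +2
components 1, writhe +2 (10 crossings)
3-colorings: 3 of 3^10, det 11 — not tricolorable
note: |V(-1)| = 11: so not tricolorable, since 3 does not divide 11


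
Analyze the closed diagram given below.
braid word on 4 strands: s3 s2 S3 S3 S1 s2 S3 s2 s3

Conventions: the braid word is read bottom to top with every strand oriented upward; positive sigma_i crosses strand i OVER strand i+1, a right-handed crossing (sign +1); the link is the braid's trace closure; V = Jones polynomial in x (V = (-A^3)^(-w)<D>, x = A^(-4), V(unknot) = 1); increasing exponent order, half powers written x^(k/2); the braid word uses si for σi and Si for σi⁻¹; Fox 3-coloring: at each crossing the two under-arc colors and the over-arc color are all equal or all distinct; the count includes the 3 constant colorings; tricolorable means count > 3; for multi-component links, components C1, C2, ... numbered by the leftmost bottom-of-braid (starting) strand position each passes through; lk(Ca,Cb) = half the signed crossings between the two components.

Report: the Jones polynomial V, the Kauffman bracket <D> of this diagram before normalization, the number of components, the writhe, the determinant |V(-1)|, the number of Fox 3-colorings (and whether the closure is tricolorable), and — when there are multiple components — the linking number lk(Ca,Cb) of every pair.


V(x) = -x^-1 + 2 - x + 2x^2 - x^3 + x^4 - x^5
bracket: A^-17 - A^-13 + A^-9 - 2A^-5 + A^-1 - 2A^3 + A^7, w = +1
1 component, writhe +1, over 9 crossings
det 9, colorings 9 of 3^9 — tricolorable
observation: det 9 = |V(-1)|; divisible by 3, so tricolorable


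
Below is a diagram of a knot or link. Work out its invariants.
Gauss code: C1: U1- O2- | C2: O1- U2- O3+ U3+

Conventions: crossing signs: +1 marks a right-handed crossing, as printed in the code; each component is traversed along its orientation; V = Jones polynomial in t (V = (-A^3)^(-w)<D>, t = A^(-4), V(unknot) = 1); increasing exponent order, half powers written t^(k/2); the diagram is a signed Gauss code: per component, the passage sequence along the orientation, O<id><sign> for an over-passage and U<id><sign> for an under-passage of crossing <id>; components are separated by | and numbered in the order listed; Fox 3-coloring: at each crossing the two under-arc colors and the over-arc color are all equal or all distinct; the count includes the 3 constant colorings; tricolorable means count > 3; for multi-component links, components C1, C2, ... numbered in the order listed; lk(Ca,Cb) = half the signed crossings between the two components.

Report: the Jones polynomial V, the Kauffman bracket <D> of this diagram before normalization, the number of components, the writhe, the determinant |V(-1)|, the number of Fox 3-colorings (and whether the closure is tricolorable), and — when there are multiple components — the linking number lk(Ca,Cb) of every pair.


V = -t^(-5/2) - t^(-1/2)
<D> = A^-1 + A^7 (w = -1)
2 components over 3 crossings, w = -1
lk(C1,C2): -1
3 Fox colorings among 3^3, |V(-1)| = 2: not tricolorable
why: span 2 respects span(V) <= c + mu - 1 = 4 for this 2-component diagram


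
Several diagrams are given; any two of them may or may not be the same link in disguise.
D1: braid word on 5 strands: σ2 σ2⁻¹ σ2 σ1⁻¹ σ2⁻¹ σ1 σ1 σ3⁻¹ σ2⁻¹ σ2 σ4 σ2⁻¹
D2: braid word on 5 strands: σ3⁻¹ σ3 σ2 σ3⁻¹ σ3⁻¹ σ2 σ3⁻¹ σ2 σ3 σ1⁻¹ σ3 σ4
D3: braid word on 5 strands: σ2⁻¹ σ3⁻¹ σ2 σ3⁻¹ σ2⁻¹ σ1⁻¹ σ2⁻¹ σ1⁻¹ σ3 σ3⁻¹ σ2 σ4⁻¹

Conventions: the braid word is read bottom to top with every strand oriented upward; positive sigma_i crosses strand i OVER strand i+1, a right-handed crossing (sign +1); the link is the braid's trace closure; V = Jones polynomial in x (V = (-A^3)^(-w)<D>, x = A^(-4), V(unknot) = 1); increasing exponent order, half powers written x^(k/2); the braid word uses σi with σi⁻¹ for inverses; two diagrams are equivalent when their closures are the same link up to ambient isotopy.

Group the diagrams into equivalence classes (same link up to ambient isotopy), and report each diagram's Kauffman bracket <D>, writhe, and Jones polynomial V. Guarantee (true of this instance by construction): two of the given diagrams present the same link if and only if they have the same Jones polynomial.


classes: {D1} | {D2} | {D3}
V(D1) = 1  [12 crossings, <D> = 1, w = 0]
V(D2) = -x^-1 + 2 - x + 2x^2 - x^3 + x^4 - x^5  [12 crossings, <D> = -A^-14 + A^-10 - A^-6 + 2A^-2 - A^2 + 2A^6 - A^10, w = +2]
V(D3) = -x^-6 + x^-5 - x^-4 + 2x^-3 - x^-2 + x^-1  [12 crossings, <D> = A^-14 - A^-10 + 2A^-6 - A^-2 + A^2 - A^6, w = -6]
note: comparing 3 Jones polynomials yields 3 groups


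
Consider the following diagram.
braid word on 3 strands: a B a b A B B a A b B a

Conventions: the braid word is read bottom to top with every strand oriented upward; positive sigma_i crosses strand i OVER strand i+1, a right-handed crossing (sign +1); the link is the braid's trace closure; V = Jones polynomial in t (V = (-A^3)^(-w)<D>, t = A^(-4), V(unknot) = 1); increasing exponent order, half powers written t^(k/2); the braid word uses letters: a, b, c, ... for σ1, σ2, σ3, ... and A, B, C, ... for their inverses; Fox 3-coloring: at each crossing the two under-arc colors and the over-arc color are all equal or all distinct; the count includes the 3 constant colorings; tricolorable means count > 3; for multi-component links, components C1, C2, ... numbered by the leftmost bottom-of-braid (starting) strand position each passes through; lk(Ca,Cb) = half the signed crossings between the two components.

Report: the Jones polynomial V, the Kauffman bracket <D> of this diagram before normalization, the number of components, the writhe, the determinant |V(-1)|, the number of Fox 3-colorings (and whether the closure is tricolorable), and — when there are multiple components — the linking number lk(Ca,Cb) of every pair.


V(t) = -t^-3 + 2t^-2 - 2t^-1 + 3 - 2t + 2t^2 - t^3
bracket: -A^-12 + 2A^-8 - 2A^-4 + 3 - 2A^4 + 2A^8 - A^12, w = 0
1 component, writhe 0, over 12 crossings
det 13, colorings 3 of 3^12 — not tricolorable
observation: |V(-1)| = 13: so not tricolorable, since 3 does not divide 13


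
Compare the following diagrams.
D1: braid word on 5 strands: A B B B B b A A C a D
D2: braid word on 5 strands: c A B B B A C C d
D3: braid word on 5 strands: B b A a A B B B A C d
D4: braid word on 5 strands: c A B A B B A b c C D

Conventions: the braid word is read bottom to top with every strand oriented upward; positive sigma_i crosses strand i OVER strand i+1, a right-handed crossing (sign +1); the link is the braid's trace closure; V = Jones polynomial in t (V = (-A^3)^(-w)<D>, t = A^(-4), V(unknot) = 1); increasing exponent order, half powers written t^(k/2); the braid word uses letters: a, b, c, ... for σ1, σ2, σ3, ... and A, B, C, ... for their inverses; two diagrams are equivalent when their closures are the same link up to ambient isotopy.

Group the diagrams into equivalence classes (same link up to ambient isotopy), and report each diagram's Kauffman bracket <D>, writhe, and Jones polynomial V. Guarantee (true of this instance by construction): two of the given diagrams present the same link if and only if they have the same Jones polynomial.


classes: {D1, D2, D3, D4}
V(D1) = t^(-13/2) - t^(-11/2) + t^(-9/2) - 2t^(-7/2) - t^(-3/2)  [11 crossings, <D> = A^-15 + 2A^-7 - A^-3 + A - A^5, w = -7]
V(D2) = t^(-13/2) - t^(-11/2) + t^(-9/2) - 2t^(-7/2) - t^(-3/2)  [9 crossings, <D> = A^-9 + 2A^-1 - A^3 + A^7 - A^11, w = -5]
V(D3) = t^(-13/2) - t^(-11/2) + t^(-9/2) - 2t^(-7/2) - t^(-3/2)  (w -5, c 11, <D> = A^-9 + 2A^-1 - A^3 + A^7 - A^11)
V(D4) = t^(-13/2) - t^(-11/2) + t^(-9/2) - 2t^(-7/2) - t^(-3/2)  [11 crossings, <D> = A^-9 + 2A^-1 - A^3 + A^7 - A^11, w = -5]
note: all 4 diagrams share one V(t), hence one class


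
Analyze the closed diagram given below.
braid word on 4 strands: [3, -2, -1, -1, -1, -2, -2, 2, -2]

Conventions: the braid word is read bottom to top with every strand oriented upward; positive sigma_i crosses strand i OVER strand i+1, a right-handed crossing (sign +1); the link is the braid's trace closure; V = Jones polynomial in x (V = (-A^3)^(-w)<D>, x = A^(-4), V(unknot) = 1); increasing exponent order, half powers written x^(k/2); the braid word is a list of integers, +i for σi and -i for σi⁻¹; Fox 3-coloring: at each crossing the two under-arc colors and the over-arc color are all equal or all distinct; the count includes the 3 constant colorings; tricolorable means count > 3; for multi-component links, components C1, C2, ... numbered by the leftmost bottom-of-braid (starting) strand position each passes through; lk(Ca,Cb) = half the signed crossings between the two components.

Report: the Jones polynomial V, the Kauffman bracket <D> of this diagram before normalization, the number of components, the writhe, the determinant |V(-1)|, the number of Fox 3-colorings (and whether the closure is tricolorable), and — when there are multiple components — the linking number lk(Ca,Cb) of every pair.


Jones polynomial: V(x) = x^-8 - 2x^-7 + x^-6 - 2x^-5 + 2x^-4 + x^-2
<D> = -A^-7 - 2A + 2A^5 - A^9 + 2A^13 - A^17; writhe -5
components 1, writhe -5 (9 crossings)
3-colorings: 27 of 3^9, det 9 — tricolorable
note: det 9 = |V(-1)|; divisible by 3, so tricolorable


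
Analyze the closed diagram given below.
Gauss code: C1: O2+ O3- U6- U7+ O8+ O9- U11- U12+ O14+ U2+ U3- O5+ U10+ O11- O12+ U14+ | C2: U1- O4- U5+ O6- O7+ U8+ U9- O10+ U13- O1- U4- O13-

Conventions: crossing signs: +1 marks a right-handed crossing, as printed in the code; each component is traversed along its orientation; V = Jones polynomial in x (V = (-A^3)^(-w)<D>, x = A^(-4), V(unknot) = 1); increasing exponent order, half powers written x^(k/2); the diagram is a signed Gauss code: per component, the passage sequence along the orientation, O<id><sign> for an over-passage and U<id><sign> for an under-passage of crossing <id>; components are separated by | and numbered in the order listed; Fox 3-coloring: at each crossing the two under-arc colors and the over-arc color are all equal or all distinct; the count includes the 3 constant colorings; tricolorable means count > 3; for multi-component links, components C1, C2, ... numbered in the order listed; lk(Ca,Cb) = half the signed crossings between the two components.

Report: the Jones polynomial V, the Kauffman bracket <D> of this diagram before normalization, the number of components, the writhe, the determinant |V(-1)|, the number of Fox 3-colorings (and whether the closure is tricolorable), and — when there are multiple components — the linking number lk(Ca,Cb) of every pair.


Jones polynomial: V(x) = x^(-7/2) - x^(-5/2) + x^(-3/2) - 2x^(-1/2) - x^(3/2)
<D> = -A^-6 - 2A^2 + A^6 - A^10 + A^14; writhe 0
components 2, writhe 0 (14 crossings)
linking number lk(C1,C2) = +1
3-colorings: 9 of 3^14, det 6 — tricolorable
note: span 5 respects span(V) <= c + mu - 1 = 15 for this 2-component diagram


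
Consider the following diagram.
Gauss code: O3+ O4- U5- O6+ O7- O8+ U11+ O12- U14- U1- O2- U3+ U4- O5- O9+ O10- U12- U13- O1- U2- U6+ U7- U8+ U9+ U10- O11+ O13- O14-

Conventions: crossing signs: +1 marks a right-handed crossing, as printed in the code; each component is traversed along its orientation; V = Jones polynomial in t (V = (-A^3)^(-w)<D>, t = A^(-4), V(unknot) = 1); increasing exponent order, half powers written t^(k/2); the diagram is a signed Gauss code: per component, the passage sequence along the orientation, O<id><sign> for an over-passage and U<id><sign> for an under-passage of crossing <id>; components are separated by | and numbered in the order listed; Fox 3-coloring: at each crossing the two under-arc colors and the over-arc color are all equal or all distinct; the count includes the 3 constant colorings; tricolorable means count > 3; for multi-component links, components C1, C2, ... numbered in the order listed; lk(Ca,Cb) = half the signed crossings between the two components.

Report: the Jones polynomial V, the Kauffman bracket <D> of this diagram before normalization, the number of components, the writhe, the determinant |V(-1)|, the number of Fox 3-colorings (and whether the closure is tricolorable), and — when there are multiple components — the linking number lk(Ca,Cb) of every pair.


V = -t^-6 + t^-5 - t^-4 + 2t^-3 - t^-2 + t^-1
<D> = A^-8 - A^-4 + 2 - A^4 + A^8 - A^12 (w = -4)
1 component over 14 crossings, w = -4
3 Fox colorings among 3^14, |V(-1)| = 7: not tricolorable
why: V spans 5 powers of t: at least 5 crossings in any diagram


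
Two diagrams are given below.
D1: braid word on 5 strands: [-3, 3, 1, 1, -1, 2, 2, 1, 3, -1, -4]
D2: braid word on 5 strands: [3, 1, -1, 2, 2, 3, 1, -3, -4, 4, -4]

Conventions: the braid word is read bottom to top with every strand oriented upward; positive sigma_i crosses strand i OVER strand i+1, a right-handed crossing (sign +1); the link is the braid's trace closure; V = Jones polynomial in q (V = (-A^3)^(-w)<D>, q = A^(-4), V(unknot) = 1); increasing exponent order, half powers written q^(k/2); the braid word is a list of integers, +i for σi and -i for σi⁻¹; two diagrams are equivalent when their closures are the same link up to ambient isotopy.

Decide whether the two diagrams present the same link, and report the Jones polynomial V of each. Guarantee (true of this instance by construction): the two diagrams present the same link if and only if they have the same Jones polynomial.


equivalent: yes
D1 (bracket A^-1 + A^7; 11 crossings at w = +3): V = -q^(1/2) - q^(5/2)
V(D2) = -q^(1/2) - q^(5/2)  (w +3, c 11, <D> = A^-1 + A^7)
key observation: Markov moves rewrite D1 (11 crossings) into D2 (11)


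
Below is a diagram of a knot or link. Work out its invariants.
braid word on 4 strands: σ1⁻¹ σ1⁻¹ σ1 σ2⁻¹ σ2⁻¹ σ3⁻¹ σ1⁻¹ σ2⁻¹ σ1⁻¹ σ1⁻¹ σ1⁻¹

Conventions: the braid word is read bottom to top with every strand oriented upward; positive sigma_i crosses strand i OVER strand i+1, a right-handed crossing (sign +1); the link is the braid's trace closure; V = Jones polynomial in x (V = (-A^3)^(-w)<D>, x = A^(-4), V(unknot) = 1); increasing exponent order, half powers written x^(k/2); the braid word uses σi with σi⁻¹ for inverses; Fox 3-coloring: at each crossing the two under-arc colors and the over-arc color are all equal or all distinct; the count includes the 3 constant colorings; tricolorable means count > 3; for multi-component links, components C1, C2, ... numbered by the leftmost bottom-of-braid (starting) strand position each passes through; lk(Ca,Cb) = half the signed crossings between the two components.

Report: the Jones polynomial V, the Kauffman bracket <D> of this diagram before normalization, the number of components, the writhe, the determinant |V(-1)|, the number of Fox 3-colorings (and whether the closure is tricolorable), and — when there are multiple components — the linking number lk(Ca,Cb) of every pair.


V = -x^-10 + x^-9 - x^-8 + x^-7 - x^-6 + x^-5 + x^-3
<D> = -A^-15 - A^-7 + A^-3 - A + A^5 - A^9 + A^13 (w = -9)
1 component over 11 crossings, w = -9
3 Fox colorings among 3^11, |V(-1)| = 7: not tricolorable
why: w = -9 (over 11 crossings) is diagram-only; (-A^3)^(9) removes it from V


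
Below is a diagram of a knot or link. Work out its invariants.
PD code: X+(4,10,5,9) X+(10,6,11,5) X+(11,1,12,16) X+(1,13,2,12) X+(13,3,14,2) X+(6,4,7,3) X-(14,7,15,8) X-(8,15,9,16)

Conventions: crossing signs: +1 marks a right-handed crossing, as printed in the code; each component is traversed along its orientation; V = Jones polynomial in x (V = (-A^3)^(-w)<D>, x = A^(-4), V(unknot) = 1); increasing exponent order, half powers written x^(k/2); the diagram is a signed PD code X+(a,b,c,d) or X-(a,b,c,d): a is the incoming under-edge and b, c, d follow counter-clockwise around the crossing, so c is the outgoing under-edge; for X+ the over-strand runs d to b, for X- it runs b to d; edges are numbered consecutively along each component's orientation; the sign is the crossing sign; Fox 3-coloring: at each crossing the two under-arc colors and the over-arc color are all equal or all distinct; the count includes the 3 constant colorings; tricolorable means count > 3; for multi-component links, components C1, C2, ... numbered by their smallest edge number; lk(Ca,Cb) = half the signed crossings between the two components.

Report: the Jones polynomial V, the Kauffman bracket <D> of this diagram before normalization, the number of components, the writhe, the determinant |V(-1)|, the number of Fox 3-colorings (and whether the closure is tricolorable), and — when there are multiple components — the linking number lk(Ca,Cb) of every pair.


V(x) = 2x - 2x^2 + 3x^3 - 3x^4 + 2x^5 - 2x^6 + x^7
bracket: A^-16 - 2A^-12 + 2A^-8 - 3A^-4 + 3 - 2A^4 + 2A^8, w = +4
1 component, writhe +4, over 8 crossings
det 15, colorings 9 of 3^8 — tricolorable
observation: w = +4 (over 8 crossings) is diagram-only; (-A^3)^(-4) removes it from V
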